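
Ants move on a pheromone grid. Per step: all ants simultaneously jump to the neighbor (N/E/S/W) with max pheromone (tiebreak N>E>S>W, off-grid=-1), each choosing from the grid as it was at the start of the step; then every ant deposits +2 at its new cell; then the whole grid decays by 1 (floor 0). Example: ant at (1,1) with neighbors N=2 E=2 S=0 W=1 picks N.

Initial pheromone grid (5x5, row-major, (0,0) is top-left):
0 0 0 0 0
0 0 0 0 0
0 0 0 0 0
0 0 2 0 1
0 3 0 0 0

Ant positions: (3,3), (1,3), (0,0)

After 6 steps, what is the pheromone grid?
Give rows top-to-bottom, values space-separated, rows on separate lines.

After step 1: ants at (3,2),(0,3),(0,1)
  0 1 0 1 0
  0 0 0 0 0
  0 0 0 0 0
  0 0 3 0 0
  0 2 0 0 0
After step 2: ants at (2,2),(0,4),(0,2)
  0 0 1 0 1
  0 0 0 0 0
  0 0 1 0 0
  0 0 2 0 0
  0 1 0 0 0
After step 3: ants at (3,2),(1,4),(0,3)
  0 0 0 1 0
  0 0 0 0 1
  0 0 0 0 0
  0 0 3 0 0
  0 0 0 0 0
After step 4: ants at (2,2),(0,4),(0,4)
  0 0 0 0 3
  0 0 0 0 0
  0 0 1 0 0
  0 0 2 0 0
  0 0 0 0 0
After step 5: ants at (3,2),(1,4),(1,4)
  0 0 0 0 2
  0 0 0 0 3
  0 0 0 0 0
  0 0 3 0 0
  0 0 0 0 0
After step 6: ants at (2,2),(0,4),(0,4)
  0 0 0 0 5
  0 0 0 0 2
  0 0 1 0 0
  0 0 2 0 0
  0 0 0 0 0

0 0 0 0 5
0 0 0 0 2
0 0 1 0 0
0 0 2 0 0
0 0 0 0 0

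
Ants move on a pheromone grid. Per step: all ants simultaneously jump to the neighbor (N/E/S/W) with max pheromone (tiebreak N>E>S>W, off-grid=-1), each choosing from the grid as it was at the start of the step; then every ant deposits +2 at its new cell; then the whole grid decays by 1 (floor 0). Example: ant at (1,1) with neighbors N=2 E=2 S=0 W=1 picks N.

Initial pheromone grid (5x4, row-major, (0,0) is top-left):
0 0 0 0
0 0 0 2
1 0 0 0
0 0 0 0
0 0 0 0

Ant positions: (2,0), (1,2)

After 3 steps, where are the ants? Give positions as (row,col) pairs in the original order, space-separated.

Step 1: ant0:(2,0)->N->(1,0) | ant1:(1,2)->E->(1,3)
  grid max=3 at (1,3)
Step 2: ant0:(1,0)->N->(0,0) | ant1:(1,3)->N->(0,3)
  grid max=2 at (1,3)
Step 3: ant0:(0,0)->E->(0,1) | ant1:(0,3)->S->(1,3)
  grid max=3 at (1,3)

(0,1) (1,3)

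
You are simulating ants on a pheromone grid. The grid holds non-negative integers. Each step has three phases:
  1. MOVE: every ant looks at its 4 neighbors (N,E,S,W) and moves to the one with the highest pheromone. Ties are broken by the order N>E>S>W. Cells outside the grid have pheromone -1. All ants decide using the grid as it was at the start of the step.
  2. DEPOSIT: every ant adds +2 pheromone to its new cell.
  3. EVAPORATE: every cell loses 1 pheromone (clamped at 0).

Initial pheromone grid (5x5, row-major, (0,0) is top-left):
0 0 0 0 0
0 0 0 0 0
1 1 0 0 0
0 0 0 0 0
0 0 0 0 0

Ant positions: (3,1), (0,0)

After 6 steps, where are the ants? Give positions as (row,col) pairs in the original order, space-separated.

Step 1: ant0:(3,1)->N->(2,1) | ant1:(0,0)->E->(0,1)
  grid max=2 at (2,1)
Step 2: ant0:(2,1)->N->(1,1) | ant1:(0,1)->E->(0,2)
  grid max=1 at (0,2)
Step 3: ant0:(1,1)->S->(2,1) | ant1:(0,2)->E->(0,3)
  grid max=2 at (2,1)
Step 4: ant0:(2,1)->N->(1,1) | ant1:(0,3)->E->(0,4)
  grid max=1 at (0,4)
Step 5: ant0:(1,1)->S->(2,1) | ant1:(0,4)->S->(1,4)
  grid max=2 at (2,1)
Step 6: ant0:(2,1)->N->(1,1) | ant1:(1,4)->N->(0,4)
  grid max=1 at (0,4)

(1,1) (0,4)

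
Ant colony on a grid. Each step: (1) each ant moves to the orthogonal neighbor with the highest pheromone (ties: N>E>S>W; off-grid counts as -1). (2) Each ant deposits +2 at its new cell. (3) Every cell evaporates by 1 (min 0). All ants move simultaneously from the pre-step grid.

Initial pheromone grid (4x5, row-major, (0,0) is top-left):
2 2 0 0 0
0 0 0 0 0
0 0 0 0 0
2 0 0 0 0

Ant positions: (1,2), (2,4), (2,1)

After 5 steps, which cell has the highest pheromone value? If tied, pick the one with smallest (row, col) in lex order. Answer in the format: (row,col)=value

Answer: (0,1)=5

Derivation:
Step 1: ant0:(1,2)->N->(0,2) | ant1:(2,4)->N->(1,4) | ant2:(2,1)->N->(1,1)
  grid max=1 at (0,0)
Step 2: ant0:(0,2)->W->(0,1) | ant1:(1,4)->N->(0,4) | ant2:(1,1)->N->(0,1)
  grid max=4 at (0,1)
Step 3: ant0:(0,1)->E->(0,2) | ant1:(0,4)->S->(1,4) | ant2:(0,1)->E->(0,2)
  grid max=3 at (0,1)
Step 4: ant0:(0,2)->W->(0,1) | ant1:(1,4)->N->(0,4) | ant2:(0,2)->W->(0,1)
  grid max=6 at (0,1)
Step 5: ant0:(0,1)->E->(0,2) | ant1:(0,4)->S->(1,4) | ant2:(0,1)->E->(0,2)
  grid max=5 at (0,1)
Final grid:
  0 5 5 0 0
  0 0 0 0 1
  0 0 0 0 0
  0 0 0 0 0
Max pheromone 5 at (0,1)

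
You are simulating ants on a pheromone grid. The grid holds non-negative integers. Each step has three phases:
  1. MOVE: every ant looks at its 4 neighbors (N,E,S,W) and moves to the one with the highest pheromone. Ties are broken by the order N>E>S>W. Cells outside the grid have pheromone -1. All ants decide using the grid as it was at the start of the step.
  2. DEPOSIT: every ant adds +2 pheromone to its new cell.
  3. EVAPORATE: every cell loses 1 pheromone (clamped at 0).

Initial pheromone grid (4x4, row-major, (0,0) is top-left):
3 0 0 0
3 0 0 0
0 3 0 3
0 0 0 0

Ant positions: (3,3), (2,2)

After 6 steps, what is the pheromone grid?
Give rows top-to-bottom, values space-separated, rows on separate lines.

After step 1: ants at (2,3),(2,3)
  2 0 0 0
  2 0 0 0
  0 2 0 6
  0 0 0 0
After step 2: ants at (1,3),(1,3)
  1 0 0 0
  1 0 0 3
  0 1 0 5
  0 0 0 0
After step 3: ants at (2,3),(2,3)
  0 0 0 0
  0 0 0 2
  0 0 0 8
  0 0 0 0
After step 4: ants at (1,3),(1,3)
  0 0 0 0
  0 0 0 5
  0 0 0 7
  0 0 0 0
After step 5: ants at (2,3),(2,3)
  0 0 0 0
  0 0 0 4
  0 0 0 10
  0 0 0 0
After step 6: ants at (1,3),(1,3)
  0 0 0 0
  0 0 0 7
  0 0 0 9
  0 0 0 0

0 0 0 0
0 0 0 7
0 0 0 9
0 0 0 0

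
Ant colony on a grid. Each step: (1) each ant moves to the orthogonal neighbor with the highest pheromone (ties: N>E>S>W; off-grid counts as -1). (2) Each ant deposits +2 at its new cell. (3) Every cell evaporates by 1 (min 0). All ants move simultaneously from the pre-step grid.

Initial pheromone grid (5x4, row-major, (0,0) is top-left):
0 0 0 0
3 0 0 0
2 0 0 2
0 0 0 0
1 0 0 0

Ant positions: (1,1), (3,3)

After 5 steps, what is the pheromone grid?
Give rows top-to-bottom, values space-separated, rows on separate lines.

After step 1: ants at (1,0),(2,3)
  0 0 0 0
  4 0 0 0
  1 0 0 3
  0 0 0 0
  0 0 0 0
After step 2: ants at (2,0),(1,3)
  0 0 0 0
  3 0 0 1
  2 0 0 2
  0 0 0 0
  0 0 0 0
After step 3: ants at (1,0),(2,3)
  0 0 0 0
  4 0 0 0
  1 0 0 3
  0 0 0 0
  0 0 0 0
After step 4: ants at (2,0),(1,3)
  0 0 0 0
  3 0 0 1
  2 0 0 2
  0 0 0 0
  0 0 0 0
After step 5: ants at (1,0),(2,3)
  0 0 0 0
  4 0 0 0
  1 0 0 3
  0 0 0 0
  0 0 0 0

0 0 0 0
4 0 0 0
1 0 0 3
0 0 0 0
0 0 0 0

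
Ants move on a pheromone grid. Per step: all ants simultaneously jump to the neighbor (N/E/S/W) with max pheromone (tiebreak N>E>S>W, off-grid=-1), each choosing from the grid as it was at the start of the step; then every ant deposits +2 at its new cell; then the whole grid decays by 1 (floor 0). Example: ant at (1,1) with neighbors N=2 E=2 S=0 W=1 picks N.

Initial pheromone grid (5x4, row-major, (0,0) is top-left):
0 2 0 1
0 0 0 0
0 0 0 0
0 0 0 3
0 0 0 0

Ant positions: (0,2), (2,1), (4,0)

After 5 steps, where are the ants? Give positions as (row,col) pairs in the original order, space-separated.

Step 1: ant0:(0,2)->W->(0,1) | ant1:(2,1)->N->(1,1) | ant2:(4,0)->N->(3,0)
  grid max=3 at (0,1)
Step 2: ant0:(0,1)->S->(1,1) | ant1:(1,1)->N->(0,1) | ant2:(3,0)->N->(2,0)
  grid max=4 at (0,1)
Step 3: ant0:(1,1)->N->(0,1) | ant1:(0,1)->S->(1,1) | ant2:(2,0)->N->(1,0)
  grid max=5 at (0,1)
Step 4: ant0:(0,1)->S->(1,1) | ant1:(1,1)->N->(0,1) | ant2:(1,0)->E->(1,1)
  grid max=6 at (0,1)
Step 5: ant0:(1,1)->N->(0,1) | ant1:(0,1)->S->(1,1) | ant2:(1,1)->N->(0,1)
  grid max=9 at (0,1)

(0,1) (1,1) (0,1)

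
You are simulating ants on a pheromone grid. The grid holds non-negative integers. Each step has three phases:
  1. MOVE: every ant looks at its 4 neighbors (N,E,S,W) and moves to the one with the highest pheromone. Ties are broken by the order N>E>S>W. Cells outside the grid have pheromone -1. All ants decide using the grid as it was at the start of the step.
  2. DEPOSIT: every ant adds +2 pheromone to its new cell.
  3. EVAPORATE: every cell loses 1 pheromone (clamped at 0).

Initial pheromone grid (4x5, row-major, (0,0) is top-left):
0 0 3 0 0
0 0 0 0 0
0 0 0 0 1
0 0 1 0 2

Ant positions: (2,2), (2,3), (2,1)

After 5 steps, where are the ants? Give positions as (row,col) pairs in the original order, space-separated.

Step 1: ant0:(2,2)->S->(3,2) | ant1:(2,3)->E->(2,4) | ant2:(2,1)->N->(1,1)
  grid max=2 at (0,2)
Step 2: ant0:(3,2)->N->(2,2) | ant1:(2,4)->S->(3,4) | ant2:(1,1)->N->(0,1)
  grid max=2 at (3,4)
Step 3: ant0:(2,2)->S->(3,2) | ant1:(3,4)->N->(2,4) | ant2:(0,1)->E->(0,2)
  grid max=2 at (0,2)
Step 4: ant0:(3,2)->N->(2,2) | ant1:(2,4)->S->(3,4) | ant2:(0,2)->E->(0,3)
  grid max=2 at (3,4)
Step 5: ant0:(2,2)->S->(3,2) | ant1:(3,4)->N->(2,4) | ant2:(0,3)->W->(0,2)
  grid max=2 at (0,2)

(3,2) (2,4) (0,2)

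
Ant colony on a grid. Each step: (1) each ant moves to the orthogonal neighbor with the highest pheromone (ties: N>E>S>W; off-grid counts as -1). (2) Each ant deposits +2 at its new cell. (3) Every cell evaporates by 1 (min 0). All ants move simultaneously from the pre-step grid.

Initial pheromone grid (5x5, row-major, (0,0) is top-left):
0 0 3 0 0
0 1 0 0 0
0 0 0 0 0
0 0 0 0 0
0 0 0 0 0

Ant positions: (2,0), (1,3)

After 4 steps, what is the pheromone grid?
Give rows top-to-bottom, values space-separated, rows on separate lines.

After step 1: ants at (1,0),(0,3)
  0 0 2 1 0
  1 0 0 0 0
  0 0 0 0 0
  0 0 0 0 0
  0 0 0 0 0
After step 2: ants at (0,0),(0,2)
  1 0 3 0 0
  0 0 0 0 0
  0 0 0 0 0
  0 0 0 0 0
  0 0 0 0 0
After step 3: ants at (0,1),(0,3)
  0 1 2 1 0
  0 0 0 0 0
  0 0 0 0 0
  0 0 0 0 0
  0 0 0 0 0
After step 4: ants at (0,2),(0,2)
  0 0 5 0 0
  0 0 0 0 0
  0 0 0 0 0
  0 0 0 0 0
  0 0 0 0 0

0 0 5 0 0
0 0 0 0 0
0 0 0 0 0
0 0 0 0 0
0 0 0 0 0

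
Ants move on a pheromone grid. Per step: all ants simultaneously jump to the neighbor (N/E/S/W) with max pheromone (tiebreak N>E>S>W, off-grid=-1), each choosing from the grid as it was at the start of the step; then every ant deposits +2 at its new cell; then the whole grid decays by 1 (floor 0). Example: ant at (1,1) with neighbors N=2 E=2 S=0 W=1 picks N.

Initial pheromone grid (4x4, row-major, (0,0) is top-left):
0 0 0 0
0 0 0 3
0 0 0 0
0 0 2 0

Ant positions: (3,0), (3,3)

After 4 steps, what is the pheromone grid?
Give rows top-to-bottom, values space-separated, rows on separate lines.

After step 1: ants at (2,0),(3,2)
  0 0 0 0
  0 0 0 2
  1 0 0 0
  0 0 3 0
After step 2: ants at (1,0),(2,2)
  0 0 0 0
  1 0 0 1
  0 0 1 0
  0 0 2 0
After step 3: ants at (0,0),(3,2)
  1 0 0 0
  0 0 0 0
  0 0 0 0
  0 0 3 0
After step 4: ants at (0,1),(2,2)
  0 1 0 0
  0 0 0 0
  0 0 1 0
  0 0 2 0

0 1 0 0
0 0 0 0
0 0 1 0
0 0 2 0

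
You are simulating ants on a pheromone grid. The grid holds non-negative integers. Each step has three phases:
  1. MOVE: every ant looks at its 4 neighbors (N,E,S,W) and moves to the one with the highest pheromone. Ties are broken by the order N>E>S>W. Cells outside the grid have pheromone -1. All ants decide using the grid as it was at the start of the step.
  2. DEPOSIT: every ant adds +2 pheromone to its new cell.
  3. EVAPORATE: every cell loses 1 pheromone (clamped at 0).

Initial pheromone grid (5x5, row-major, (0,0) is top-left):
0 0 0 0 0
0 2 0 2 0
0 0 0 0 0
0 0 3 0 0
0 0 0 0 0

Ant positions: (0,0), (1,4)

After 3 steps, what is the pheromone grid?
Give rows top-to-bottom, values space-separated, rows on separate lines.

After step 1: ants at (0,1),(1,3)
  0 1 0 0 0
  0 1 0 3 0
  0 0 0 0 0
  0 0 2 0 0
  0 0 0 0 0
After step 2: ants at (1,1),(0,3)
  0 0 0 1 0
  0 2 0 2 0
  0 0 0 0 0
  0 0 1 0 0
  0 0 0 0 0
After step 3: ants at (0,1),(1,3)
  0 1 0 0 0
  0 1 0 3 0
  0 0 0 0 0
  0 0 0 0 0
  0 0 0 0 0

0 1 0 0 0
0 1 0 3 0
0 0 0 0 0
0 0 0 0 0
0 0 0 0 0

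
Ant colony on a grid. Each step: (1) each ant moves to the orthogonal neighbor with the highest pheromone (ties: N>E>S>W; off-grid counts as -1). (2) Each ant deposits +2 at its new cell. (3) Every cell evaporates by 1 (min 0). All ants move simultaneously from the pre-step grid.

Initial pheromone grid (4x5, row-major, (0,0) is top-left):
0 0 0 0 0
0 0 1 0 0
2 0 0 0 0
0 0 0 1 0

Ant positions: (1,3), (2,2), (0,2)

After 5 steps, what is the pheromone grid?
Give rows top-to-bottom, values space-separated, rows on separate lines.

After step 1: ants at (1,2),(1,2),(1,2)
  0 0 0 0 0
  0 0 6 0 0
  1 0 0 0 0
  0 0 0 0 0
After step 2: ants at (0,2),(0,2),(0,2)
  0 0 5 0 0
  0 0 5 0 0
  0 0 0 0 0
  0 0 0 0 0
After step 3: ants at (1,2),(1,2),(1,2)
  0 0 4 0 0
  0 0 10 0 0
  0 0 0 0 0
  0 0 0 0 0
After step 4: ants at (0,2),(0,2),(0,2)
  0 0 9 0 0
  0 0 9 0 0
  0 0 0 0 0
  0 0 0 0 0
After step 5: ants at (1,2),(1,2),(1,2)
  0 0 8 0 0
  0 0 14 0 0
  0 0 0 0 0
  0 0 0 0 0

0 0 8 0 0
0 0 14 0 0
0 0 0 0 0
0 0 0 0 0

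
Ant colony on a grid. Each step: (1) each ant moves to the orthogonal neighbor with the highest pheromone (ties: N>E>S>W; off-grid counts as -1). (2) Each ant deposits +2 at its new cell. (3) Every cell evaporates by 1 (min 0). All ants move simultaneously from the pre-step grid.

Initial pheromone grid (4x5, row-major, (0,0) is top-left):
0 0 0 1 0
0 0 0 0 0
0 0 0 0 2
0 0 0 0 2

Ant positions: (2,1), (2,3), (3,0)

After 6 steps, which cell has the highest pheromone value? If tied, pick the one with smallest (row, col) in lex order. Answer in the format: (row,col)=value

Step 1: ant0:(2,1)->N->(1,1) | ant1:(2,3)->E->(2,4) | ant2:(3,0)->N->(2,0)
  grid max=3 at (2,4)
Step 2: ant0:(1,1)->N->(0,1) | ant1:(2,4)->S->(3,4) | ant2:(2,0)->N->(1,0)
  grid max=2 at (2,4)
Step 3: ant0:(0,1)->E->(0,2) | ant1:(3,4)->N->(2,4) | ant2:(1,0)->N->(0,0)
  grid max=3 at (2,4)
Step 4: ant0:(0,2)->E->(0,3) | ant1:(2,4)->S->(3,4) | ant2:(0,0)->E->(0,1)
  grid max=2 at (2,4)
Step 5: ant0:(0,3)->E->(0,4) | ant1:(3,4)->N->(2,4) | ant2:(0,1)->E->(0,2)
  grid max=3 at (2,4)
Step 6: ant0:(0,4)->S->(1,4) | ant1:(2,4)->S->(3,4) | ant2:(0,2)->E->(0,3)
  grid max=2 at (2,4)
Final grid:
  0 0 0 1 0
  0 0 0 0 1
  0 0 0 0 2
  0 0 0 0 2
Max pheromone 2 at (2,4)

Answer: (2,4)=2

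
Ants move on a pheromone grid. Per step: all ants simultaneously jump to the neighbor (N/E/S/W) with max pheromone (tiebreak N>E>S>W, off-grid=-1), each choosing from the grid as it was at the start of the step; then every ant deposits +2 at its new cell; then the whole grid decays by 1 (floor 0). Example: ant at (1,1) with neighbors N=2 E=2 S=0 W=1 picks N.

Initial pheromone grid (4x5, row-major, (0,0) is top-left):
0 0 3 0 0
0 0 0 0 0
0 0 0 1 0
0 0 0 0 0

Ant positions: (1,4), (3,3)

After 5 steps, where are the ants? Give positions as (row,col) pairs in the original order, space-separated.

Step 1: ant0:(1,4)->N->(0,4) | ant1:(3,3)->N->(2,3)
  grid max=2 at (0,2)
Step 2: ant0:(0,4)->S->(1,4) | ant1:(2,3)->N->(1,3)
  grid max=1 at (0,2)
Step 3: ant0:(1,4)->W->(1,3) | ant1:(1,3)->E->(1,4)
  grid max=2 at (1,3)
Step 4: ant0:(1,3)->E->(1,4) | ant1:(1,4)->W->(1,3)
  grid max=3 at (1,3)
Step 5: ant0:(1,4)->W->(1,3) | ant1:(1,3)->E->(1,4)
  grid max=4 at (1,3)

(1,3) (1,4)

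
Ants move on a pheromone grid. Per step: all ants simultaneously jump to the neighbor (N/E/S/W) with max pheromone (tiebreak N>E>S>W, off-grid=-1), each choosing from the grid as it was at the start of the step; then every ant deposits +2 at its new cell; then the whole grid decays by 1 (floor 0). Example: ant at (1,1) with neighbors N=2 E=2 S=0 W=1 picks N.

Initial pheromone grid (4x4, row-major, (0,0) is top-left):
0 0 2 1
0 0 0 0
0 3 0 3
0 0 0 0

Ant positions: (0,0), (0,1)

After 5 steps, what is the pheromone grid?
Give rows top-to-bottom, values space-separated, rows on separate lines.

After step 1: ants at (0,1),(0,2)
  0 1 3 0
  0 0 0 0
  0 2 0 2
  0 0 0 0
After step 2: ants at (0,2),(0,1)
  0 2 4 0
  0 0 0 0
  0 1 0 1
  0 0 0 0
After step 3: ants at (0,1),(0,2)
  0 3 5 0
  0 0 0 0
  0 0 0 0
  0 0 0 0
After step 4: ants at (0,2),(0,1)
  0 4 6 0
  0 0 0 0
  0 0 0 0
  0 0 0 0
After step 5: ants at (0,1),(0,2)
  0 5 7 0
  0 0 0 0
  0 0 0 0
  0 0 0 0

0 5 7 0
0 0 0 0
0 0 0 0
0 0 0 0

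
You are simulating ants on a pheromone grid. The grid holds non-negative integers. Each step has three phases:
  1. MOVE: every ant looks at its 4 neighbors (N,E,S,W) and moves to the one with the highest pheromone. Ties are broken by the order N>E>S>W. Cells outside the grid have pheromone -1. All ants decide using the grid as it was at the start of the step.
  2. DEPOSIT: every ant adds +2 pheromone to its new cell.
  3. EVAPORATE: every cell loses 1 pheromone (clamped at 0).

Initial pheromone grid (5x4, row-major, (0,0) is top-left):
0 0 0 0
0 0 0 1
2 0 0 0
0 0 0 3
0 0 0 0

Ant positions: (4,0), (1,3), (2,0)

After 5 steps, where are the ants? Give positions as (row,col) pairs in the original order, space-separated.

Step 1: ant0:(4,0)->N->(3,0) | ant1:(1,3)->N->(0,3) | ant2:(2,0)->N->(1,0)
  grid max=2 at (3,3)
Step 2: ant0:(3,0)->N->(2,0) | ant1:(0,3)->S->(1,3) | ant2:(1,0)->S->(2,0)
  grid max=4 at (2,0)
Step 3: ant0:(2,0)->N->(1,0) | ant1:(1,3)->N->(0,3) | ant2:(2,0)->N->(1,0)
  grid max=3 at (1,0)
Step 4: ant0:(1,0)->S->(2,0) | ant1:(0,3)->S->(1,3) | ant2:(1,0)->S->(2,0)
  grid max=6 at (2,0)
Step 5: ant0:(2,0)->N->(1,0) | ant1:(1,3)->N->(0,3) | ant2:(2,0)->N->(1,0)
  grid max=5 at (1,0)

(1,0) (0,3) (1,0)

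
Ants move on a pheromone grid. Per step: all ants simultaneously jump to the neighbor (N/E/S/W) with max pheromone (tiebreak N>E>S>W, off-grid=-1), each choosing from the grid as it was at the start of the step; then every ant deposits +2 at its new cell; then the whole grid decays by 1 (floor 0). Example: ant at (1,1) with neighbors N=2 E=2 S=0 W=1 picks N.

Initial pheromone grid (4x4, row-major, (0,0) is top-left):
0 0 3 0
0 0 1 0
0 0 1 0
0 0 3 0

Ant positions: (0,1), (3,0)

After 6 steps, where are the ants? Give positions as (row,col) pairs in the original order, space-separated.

Step 1: ant0:(0,1)->E->(0,2) | ant1:(3,0)->N->(2,0)
  grid max=4 at (0,2)
Step 2: ant0:(0,2)->E->(0,3) | ant1:(2,0)->N->(1,0)
  grid max=3 at (0,2)
Step 3: ant0:(0,3)->W->(0,2) | ant1:(1,0)->N->(0,0)
  grid max=4 at (0,2)
Step 4: ant0:(0,2)->E->(0,3) | ant1:(0,0)->E->(0,1)
  grid max=3 at (0,2)
Step 5: ant0:(0,3)->W->(0,2) | ant1:(0,1)->E->(0,2)
  grid max=6 at (0,2)
Step 6: ant0:(0,2)->E->(0,3) | ant1:(0,2)->E->(0,3)
  grid max=5 at (0,2)

(0,3) (0,3)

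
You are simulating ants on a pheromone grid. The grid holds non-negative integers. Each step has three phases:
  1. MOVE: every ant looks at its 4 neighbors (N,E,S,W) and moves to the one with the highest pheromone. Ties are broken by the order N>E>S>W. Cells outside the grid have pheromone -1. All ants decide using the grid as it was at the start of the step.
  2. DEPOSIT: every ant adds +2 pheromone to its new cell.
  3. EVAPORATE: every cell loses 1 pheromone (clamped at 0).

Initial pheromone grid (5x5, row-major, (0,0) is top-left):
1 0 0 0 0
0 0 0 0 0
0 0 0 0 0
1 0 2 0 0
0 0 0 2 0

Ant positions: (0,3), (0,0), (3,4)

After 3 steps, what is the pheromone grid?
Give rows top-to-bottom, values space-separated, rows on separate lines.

After step 1: ants at (0,4),(0,1),(2,4)
  0 1 0 0 1
  0 0 0 0 0
  0 0 0 0 1
  0 0 1 0 0
  0 0 0 1 0
After step 2: ants at (1,4),(0,2),(1,4)
  0 0 1 0 0
  0 0 0 0 3
  0 0 0 0 0
  0 0 0 0 0
  0 0 0 0 0
After step 3: ants at (0,4),(0,3),(0,4)
  0 0 0 1 3
  0 0 0 0 2
  0 0 0 0 0
  0 0 0 0 0
  0 0 0 0 0

0 0 0 1 3
0 0 0 0 2
0 0 0 0 0
0 0 0 0 0
0 0 0 0 0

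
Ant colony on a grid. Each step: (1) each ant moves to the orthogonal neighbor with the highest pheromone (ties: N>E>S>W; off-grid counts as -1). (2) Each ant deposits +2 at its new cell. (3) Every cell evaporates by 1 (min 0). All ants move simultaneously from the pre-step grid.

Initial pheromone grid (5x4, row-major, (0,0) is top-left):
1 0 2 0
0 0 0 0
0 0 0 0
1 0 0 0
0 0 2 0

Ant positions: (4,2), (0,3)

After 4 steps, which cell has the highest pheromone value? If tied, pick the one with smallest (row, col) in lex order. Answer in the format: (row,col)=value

Step 1: ant0:(4,2)->N->(3,2) | ant1:(0,3)->W->(0,2)
  grid max=3 at (0,2)
Step 2: ant0:(3,2)->S->(4,2) | ant1:(0,2)->E->(0,3)
  grid max=2 at (0,2)
Step 3: ant0:(4,2)->N->(3,2) | ant1:(0,3)->W->(0,2)
  grid max=3 at (0,2)
Step 4: ant0:(3,2)->S->(4,2) | ant1:(0,2)->E->(0,3)
  grid max=2 at (0,2)
Final grid:
  0 0 2 1
  0 0 0 0
  0 0 0 0
  0 0 0 0
  0 0 2 0
Max pheromone 2 at (0,2)

Answer: (0,2)=2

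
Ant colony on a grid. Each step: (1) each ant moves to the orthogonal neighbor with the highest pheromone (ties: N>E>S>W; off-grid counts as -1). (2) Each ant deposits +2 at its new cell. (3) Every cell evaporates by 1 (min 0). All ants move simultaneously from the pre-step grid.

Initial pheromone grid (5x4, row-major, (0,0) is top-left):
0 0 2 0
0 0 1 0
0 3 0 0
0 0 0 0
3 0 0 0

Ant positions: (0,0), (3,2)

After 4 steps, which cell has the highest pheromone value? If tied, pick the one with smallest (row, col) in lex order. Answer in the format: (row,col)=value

Answer: (2,1)=3

Derivation:
Step 1: ant0:(0,0)->E->(0,1) | ant1:(3,2)->N->(2,2)
  grid max=2 at (2,1)
Step 2: ant0:(0,1)->E->(0,2) | ant1:(2,2)->W->(2,1)
  grid max=3 at (2,1)
Step 3: ant0:(0,2)->E->(0,3) | ant1:(2,1)->N->(1,1)
  grid max=2 at (2,1)
Step 4: ant0:(0,3)->W->(0,2) | ant1:(1,1)->S->(2,1)
  grid max=3 at (2,1)
Final grid:
  0 0 2 0
  0 0 0 0
  0 3 0 0
  0 0 0 0
  0 0 0 0
Max pheromone 3 at (2,1)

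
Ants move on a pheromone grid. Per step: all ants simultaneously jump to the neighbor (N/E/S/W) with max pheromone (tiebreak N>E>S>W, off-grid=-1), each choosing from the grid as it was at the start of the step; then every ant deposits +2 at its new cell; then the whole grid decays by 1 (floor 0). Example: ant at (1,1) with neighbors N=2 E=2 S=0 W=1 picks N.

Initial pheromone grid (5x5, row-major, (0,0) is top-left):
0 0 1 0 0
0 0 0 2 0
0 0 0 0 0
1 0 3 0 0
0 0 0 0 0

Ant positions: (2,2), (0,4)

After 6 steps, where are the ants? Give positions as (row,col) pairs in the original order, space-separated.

Step 1: ant0:(2,2)->S->(3,2) | ant1:(0,4)->S->(1,4)
  grid max=4 at (3,2)
Step 2: ant0:(3,2)->N->(2,2) | ant1:(1,4)->W->(1,3)
  grid max=3 at (3,2)
Step 3: ant0:(2,2)->S->(3,2) | ant1:(1,3)->N->(0,3)
  grid max=4 at (3,2)
Step 4: ant0:(3,2)->N->(2,2) | ant1:(0,3)->S->(1,3)
  grid max=3 at (3,2)
Step 5: ant0:(2,2)->S->(3,2) | ant1:(1,3)->N->(0,3)
  grid max=4 at (3,2)
Step 6: ant0:(3,2)->N->(2,2) | ant1:(0,3)->S->(1,3)
  grid max=3 at (3,2)

(2,2) (1,3)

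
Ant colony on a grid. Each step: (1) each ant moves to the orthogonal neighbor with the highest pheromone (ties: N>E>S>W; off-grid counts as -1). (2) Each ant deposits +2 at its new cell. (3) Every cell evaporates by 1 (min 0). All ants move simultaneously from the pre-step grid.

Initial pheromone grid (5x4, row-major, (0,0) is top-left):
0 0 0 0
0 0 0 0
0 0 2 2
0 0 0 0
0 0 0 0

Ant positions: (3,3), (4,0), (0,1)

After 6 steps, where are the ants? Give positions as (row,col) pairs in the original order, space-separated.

Step 1: ant0:(3,3)->N->(2,3) | ant1:(4,0)->N->(3,0) | ant2:(0,1)->E->(0,2)
  grid max=3 at (2,3)
Step 2: ant0:(2,3)->W->(2,2) | ant1:(3,0)->N->(2,0) | ant2:(0,2)->E->(0,3)
  grid max=2 at (2,2)
Step 3: ant0:(2,2)->E->(2,3) | ant1:(2,0)->N->(1,0) | ant2:(0,3)->S->(1,3)
  grid max=3 at (2,3)
Step 4: ant0:(2,3)->N->(1,3) | ant1:(1,0)->N->(0,0) | ant2:(1,3)->S->(2,3)
  grid max=4 at (2,3)
Step 5: ant0:(1,3)->S->(2,3) | ant1:(0,0)->E->(0,1) | ant2:(2,3)->N->(1,3)
  grid max=5 at (2,3)
Step 6: ant0:(2,3)->N->(1,3) | ant1:(0,1)->E->(0,2) | ant2:(1,3)->S->(2,3)
  grid max=6 at (2,3)

(1,3) (0,2) (2,3)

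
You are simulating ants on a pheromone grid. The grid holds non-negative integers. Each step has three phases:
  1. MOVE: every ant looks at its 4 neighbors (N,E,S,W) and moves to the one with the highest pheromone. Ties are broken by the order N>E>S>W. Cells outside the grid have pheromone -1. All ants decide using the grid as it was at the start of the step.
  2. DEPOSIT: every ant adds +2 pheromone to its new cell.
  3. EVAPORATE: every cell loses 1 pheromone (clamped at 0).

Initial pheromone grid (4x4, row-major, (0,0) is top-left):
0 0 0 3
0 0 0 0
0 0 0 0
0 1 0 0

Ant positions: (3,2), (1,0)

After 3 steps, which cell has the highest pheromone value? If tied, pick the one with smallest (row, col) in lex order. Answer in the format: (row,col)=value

Answer: (3,1)=2

Derivation:
Step 1: ant0:(3,2)->W->(3,1) | ant1:(1,0)->N->(0,0)
  grid max=2 at (0,3)
Step 2: ant0:(3,1)->N->(2,1) | ant1:(0,0)->E->(0,1)
  grid max=1 at (0,1)
Step 3: ant0:(2,1)->S->(3,1) | ant1:(0,1)->E->(0,2)
  grid max=2 at (3,1)
Final grid:
  0 0 1 0
  0 0 0 0
  0 0 0 0
  0 2 0 0
Max pheromone 2 at (3,1)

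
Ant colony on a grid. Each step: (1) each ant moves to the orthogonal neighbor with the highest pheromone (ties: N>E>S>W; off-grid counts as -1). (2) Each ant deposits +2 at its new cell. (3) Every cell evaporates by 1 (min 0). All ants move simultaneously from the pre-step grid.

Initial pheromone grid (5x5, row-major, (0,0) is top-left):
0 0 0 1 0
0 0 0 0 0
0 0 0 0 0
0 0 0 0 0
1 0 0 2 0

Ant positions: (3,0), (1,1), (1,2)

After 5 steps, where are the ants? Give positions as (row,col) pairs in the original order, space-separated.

Step 1: ant0:(3,0)->S->(4,0) | ant1:(1,1)->N->(0,1) | ant2:(1,2)->N->(0,2)
  grid max=2 at (4,0)
Step 2: ant0:(4,0)->N->(3,0) | ant1:(0,1)->E->(0,2) | ant2:(0,2)->W->(0,1)
  grid max=2 at (0,1)
Step 3: ant0:(3,0)->S->(4,0) | ant1:(0,2)->W->(0,1) | ant2:(0,1)->E->(0,2)
  grid max=3 at (0,1)
Step 4: ant0:(4,0)->N->(3,0) | ant1:(0,1)->E->(0,2) | ant2:(0,2)->W->(0,1)
  grid max=4 at (0,1)
Step 5: ant0:(3,0)->S->(4,0) | ant1:(0,2)->W->(0,1) | ant2:(0,1)->E->(0,2)
  grid max=5 at (0,1)

(4,0) (0,1) (0,2)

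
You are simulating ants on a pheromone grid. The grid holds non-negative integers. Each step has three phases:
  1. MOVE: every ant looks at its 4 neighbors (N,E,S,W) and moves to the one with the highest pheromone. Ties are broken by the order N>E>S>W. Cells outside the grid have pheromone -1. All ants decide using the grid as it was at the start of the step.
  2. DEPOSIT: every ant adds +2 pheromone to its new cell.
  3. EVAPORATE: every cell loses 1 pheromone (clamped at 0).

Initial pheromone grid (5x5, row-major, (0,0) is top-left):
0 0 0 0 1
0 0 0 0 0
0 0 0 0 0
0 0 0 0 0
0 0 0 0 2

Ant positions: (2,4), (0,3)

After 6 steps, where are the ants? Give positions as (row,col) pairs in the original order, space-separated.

Step 1: ant0:(2,4)->N->(1,4) | ant1:(0,3)->E->(0,4)
  grid max=2 at (0,4)
Step 2: ant0:(1,4)->N->(0,4) | ant1:(0,4)->S->(1,4)
  grid max=3 at (0,4)
Step 3: ant0:(0,4)->S->(1,4) | ant1:(1,4)->N->(0,4)
  grid max=4 at (0,4)
Step 4: ant0:(1,4)->N->(0,4) | ant1:(0,4)->S->(1,4)
  grid max=5 at (0,4)
Step 5: ant0:(0,4)->S->(1,4) | ant1:(1,4)->N->(0,4)
  grid max=6 at (0,4)
Step 6: ant0:(1,4)->N->(0,4) | ant1:(0,4)->S->(1,4)
  grid max=7 at (0,4)

(0,4) (1,4)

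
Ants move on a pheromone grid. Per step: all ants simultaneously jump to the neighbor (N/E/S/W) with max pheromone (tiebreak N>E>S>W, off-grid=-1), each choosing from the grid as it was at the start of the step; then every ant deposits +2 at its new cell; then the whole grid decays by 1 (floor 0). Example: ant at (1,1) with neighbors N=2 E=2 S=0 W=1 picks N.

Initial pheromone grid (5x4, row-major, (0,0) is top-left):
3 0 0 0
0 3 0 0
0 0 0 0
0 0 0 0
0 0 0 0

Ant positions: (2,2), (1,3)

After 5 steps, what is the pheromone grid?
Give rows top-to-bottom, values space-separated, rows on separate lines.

After step 1: ants at (1,2),(0,3)
  2 0 0 1
  0 2 1 0
  0 0 0 0
  0 0 0 0
  0 0 0 0
After step 2: ants at (1,1),(1,3)
  1 0 0 0
  0 3 0 1
  0 0 0 0
  0 0 0 0
  0 0 0 0
After step 3: ants at (0,1),(0,3)
  0 1 0 1
  0 2 0 0
  0 0 0 0
  0 0 0 0
  0 0 0 0
After step 4: ants at (1,1),(1,3)
  0 0 0 0
  0 3 0 1
  0 0 0 0
  0 0 0 0
  0 0 0 0
After step 5: ants at (0,1),(0,3)
  0 1 0 1
  0 2 0 0
  0 0 0 0
  0 0 0 0
  0 0 0 0

0 1 0 1
0 2 0 0
0 0 0 0
0 0 0 0
0 0 0 0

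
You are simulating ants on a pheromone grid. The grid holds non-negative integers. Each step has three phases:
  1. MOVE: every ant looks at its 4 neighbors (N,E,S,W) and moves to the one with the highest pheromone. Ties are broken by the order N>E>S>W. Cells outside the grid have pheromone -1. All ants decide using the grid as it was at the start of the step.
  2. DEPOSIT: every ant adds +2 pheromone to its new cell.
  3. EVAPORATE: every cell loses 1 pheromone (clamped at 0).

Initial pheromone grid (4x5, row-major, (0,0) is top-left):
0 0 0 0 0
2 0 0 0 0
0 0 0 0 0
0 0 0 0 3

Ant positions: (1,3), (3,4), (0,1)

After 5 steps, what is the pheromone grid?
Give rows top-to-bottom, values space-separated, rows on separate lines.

After step 1: ants at (0,3),(2,4),(0,2)
  0 0 1 1 0
  1 0 0 0 0
  0 0 0 0 1
  0 0 0 0 2
After step 2: ants at (0,2),(3,4),(0,3)
  0 0 2 2 0
  0 0 0 0 0
  0 0 0 0 0
  0 0 0 0 3
After step 3: ants at (0,3),(2,4),(0,2)
  0 0 3 3 0
  0 0 0 0 0
  0 0 0 0 1
  0 0 0 0 2
After step 4: ants at (0,2),(3,4),(0,3)
  0 0 4 4 0
  0 0 0 0 0
  0 0 0 0 0
  0 0 0 0 3
After step 5: ants at (0,3),(2,4),(0,2)
  0 0 5 5 0
  0 0 0 0 0
  0 0 0 0 1
  0 0 0 0 2

0 0 5 5 0
0 0 0 0 0
0 0 0 0 1
0 0 0 0 2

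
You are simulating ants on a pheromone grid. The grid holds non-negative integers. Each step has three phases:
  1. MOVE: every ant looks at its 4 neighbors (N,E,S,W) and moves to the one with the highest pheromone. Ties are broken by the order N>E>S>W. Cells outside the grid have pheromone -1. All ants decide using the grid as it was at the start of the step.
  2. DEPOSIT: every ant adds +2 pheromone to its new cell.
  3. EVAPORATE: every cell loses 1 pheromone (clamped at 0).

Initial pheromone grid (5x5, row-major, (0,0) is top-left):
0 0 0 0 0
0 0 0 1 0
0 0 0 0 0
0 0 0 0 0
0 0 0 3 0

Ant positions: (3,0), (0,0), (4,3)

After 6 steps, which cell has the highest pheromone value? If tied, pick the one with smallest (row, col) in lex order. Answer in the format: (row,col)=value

Answer: (4,3)=3

Derivation:
Step 1: ant0:(3,0)->N->(2,0) | ant1:(0,0)->E->(0,1) | ant2:(4,3)->N->(3,3)
  grid max=2 at (4,3)
Step 2: ant0:(2,0)->N->(1,0) | ant1:(0,1)->E->(0,2) | ant2:(3,3)->S->(4,3)
  grid max=3 at (4,3)
Step 3: ant0:(1,0)->N->(0,0) | ant1:(0,2)->E->(0,3) | ant2:(4,3)->N->(3,3)
  grid max=2 at (4,3)
Step 4: ant0:(0,0)->E->(0,1) | ant1:(0,3)->E->(0,4) | ant2:(3,3)->S->(4,3)
  grid max=3 at (4,3)
Step 5: ant0:(0,1)->E->(0,2) | ant1:(0,4)->S->(1,4) | ant2:(4,3)->N->(3,3)
  grid max=2 at (4,3)
Step 6: ant0:(0,2)->E->(0,3) | ant1:(1,4)->N->(0,4) | ant2:(3,3)->S->(4,3)
  grid max=3 at (4,3)
Final grid:
  0 0 0 1 1
  0 0 0 0 0
  0 0 0 0 0
  0 0 0 0 0
  0 0 0 3 0
Max pheromone 3 at (4,3)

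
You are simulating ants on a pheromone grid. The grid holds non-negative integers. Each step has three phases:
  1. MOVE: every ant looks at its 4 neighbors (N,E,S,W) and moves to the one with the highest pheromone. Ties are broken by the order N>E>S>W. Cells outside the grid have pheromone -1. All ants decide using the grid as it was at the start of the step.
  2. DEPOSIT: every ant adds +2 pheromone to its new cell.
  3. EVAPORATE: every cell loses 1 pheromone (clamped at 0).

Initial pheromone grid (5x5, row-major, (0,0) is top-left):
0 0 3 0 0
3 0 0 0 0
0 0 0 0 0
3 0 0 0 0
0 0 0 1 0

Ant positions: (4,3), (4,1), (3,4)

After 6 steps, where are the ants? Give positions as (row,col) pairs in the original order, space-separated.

Step 1: ant0:(4,3)->N->(3,3) | ant1:(4,1)->N->(3,1) | ant2:(3,4)->N->(2,4)
  grid max=2 at (0,2)
Step 2: ant0:(3,3)->N->(2,3) | ant1:(3,1)->W->(3,0) | ant2:(2,4)->N->(1,4)
  grid max=3 at (3,0)
Step 3: ant0:(2,3)->N->(1,3) | ant1:(3,0)->N->(2,0) | ant2:(1,4)->N->(0,4)
  grid max=2 at (3,0)
Step 4: ant0:(1,3)->N->(0,3) | ant1:(2,0)->S->(3,0) | ant2:(0,4)->S->(1,4)
  grid max=3 at (3,0)
Step 5: ant0:(0,3)->E->(0,4) | ant1:(3,0)->N->(2,0) | ant2:(1,4)->N->(0,4)
  grid max=3 at (0,4)
Step 6: ant0:(0,4)->S->(1,4) | ant1:(2,0)->S->(3,0) | ant2:(0,4)->S->(1,4)
  grid max=3 at (1,4)

(1,4) (3,0) (1,4)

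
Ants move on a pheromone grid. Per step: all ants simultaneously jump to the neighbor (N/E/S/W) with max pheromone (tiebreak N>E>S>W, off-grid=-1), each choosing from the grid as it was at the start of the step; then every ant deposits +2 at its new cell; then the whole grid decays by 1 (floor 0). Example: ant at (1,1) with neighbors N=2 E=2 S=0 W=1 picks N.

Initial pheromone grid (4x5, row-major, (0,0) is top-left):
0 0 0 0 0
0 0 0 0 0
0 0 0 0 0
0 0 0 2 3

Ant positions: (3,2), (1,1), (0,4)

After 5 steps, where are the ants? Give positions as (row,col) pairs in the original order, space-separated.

Step 1: ant0:(3,2)->E->(3,3) | ant1:(1,1)->N->(0,1) | ant2:(0,4)->S->(1,4)
  grid max=3 at (3,3)
Step 2: ant0:(3,3)->E->(3,4) | ant1:(0,1)->E->(0,2) | ant2:(1,4)->N->(0,4)
  grid max=3 at (3,4)
Step 3: ant0:(3,4)->W->(3,3) | ant1:(0,2)->E->(0,3) | ant2:(0,4)->S->(1,4)
  grid max=3 at (3,3)
Step 4: ant0:(3,3)->E->(3,4) | ant1:(0,3)->E->(0,4) | ant2:(1,4)->N->(0,4)
  grid max=3 at (0,4)
Step 5: ant0:(3,4)->W->(3,3) | ant1:(0,4)->S->(1,4) | ant2:(0,4)->S->(1,4)
  grid max=3 at (1,4)

(3,3) (1,4) (1,4)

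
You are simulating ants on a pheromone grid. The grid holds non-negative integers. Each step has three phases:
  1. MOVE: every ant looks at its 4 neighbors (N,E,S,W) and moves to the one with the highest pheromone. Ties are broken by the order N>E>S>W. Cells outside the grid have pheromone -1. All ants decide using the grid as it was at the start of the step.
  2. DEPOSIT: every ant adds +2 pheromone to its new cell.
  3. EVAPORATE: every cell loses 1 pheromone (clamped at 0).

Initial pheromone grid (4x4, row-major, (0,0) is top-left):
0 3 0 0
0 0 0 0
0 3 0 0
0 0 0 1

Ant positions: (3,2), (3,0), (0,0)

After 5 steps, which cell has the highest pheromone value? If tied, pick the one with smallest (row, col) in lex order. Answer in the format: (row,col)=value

Step 1: ant0:(3,2)->E->(3,3) | ant1:(3,0)->N->(2,0) | ant2:(0,0)->E->(0,1)
  grid max=4 at (0,1)
Step 2: ant0:(3,3)->N->(2,3) | ant1:(2,0)->E->(2,1) | ant2:(0,1)->E->(0,2)
  grid max=3 at (0,1)
Step 3: ant0:(2,3)->S->(3,3) | ant1:(2,1)->N->(1,1) | ant2:(0,2)->W->(0,1)
  grid max=4 at (0,1)
Step 4: ant0:(3,3)->N->(2,3) | ant1:(1,1)->N->(0,1) | ant2:(0,1)->S->(1,1)
  grid max=5 at (0,1)
Step 5: ant0:(2,3)->S->(3,3) | ant1:(0,1)->S->(1,1) | ant2:(1,1)->N->(0,1)
  grid max=6 at (0,1)
Final grid:
  0 6 0 0
  0 3 0 0
  0 0 0 0
  0 0 0 2
Max pheromone 6 at (0,1)

Answer: (0,1)=6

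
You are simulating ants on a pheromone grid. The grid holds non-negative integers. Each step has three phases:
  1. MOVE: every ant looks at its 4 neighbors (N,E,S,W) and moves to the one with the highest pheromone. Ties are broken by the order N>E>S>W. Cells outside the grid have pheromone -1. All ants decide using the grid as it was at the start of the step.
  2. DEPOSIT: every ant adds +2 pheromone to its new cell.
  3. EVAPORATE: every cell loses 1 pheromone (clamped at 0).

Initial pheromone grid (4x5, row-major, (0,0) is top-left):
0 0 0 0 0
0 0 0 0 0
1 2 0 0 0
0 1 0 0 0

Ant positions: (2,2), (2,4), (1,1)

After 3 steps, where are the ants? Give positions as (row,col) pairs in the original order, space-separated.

Step 1: ant0:(2,2)->W->(2,1) | ant1:(2,4)->N->(1,4) | ant2:(1,1)->S->(2,1)
  grid max=5 at (2,1)
Step 2: ant0:(2,1)->N->(1,1) | ant1:(1,4)->N->(0,4) | ant2:(2,1)->N->(1,1)
  grid max=4 at (2,1)
Step 3: ant0:(1,1)->S->(2,1) | ant1:(0,4)->S->(1,4) | ant2:(1,1)->S->(2,1)
  grid max=7 at (2,1)

(2,1) (1,4) (2,1)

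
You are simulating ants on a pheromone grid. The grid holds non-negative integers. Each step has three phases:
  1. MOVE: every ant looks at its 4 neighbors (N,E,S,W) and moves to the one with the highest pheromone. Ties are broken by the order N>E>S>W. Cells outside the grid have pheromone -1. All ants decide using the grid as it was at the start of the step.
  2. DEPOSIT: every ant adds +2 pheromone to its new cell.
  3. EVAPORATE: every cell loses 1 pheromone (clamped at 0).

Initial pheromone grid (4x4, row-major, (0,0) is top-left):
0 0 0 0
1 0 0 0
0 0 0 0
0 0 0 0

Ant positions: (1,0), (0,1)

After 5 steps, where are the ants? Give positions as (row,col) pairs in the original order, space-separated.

Step 1: ant0:(1,0)->N->(0,0) | ant1:(0,1)->E->(0,2)
  grid max=1 at (0,0)
Step 2: ant0:(0,0)->E->(0,1) | ant1:(0,2)->E->(0,3)
  grid max=1 at (0,1)
Step 3: ant0:(0,1)->E->(0,2) | ant1:(0,3)->S->(1,3)
  grid max=1 at (0,2)
Step 4: ant0:(0,2)->E->(0,3) | ant1:(1,3)->N->(0,3)
  grid max=3 at (0,3)
Step 5: ant0:(0,3)->S->(1,3) | ant1:(0,3)->S->(1,3)
  grid max=3 at (1,3)

(1,3) (1,3)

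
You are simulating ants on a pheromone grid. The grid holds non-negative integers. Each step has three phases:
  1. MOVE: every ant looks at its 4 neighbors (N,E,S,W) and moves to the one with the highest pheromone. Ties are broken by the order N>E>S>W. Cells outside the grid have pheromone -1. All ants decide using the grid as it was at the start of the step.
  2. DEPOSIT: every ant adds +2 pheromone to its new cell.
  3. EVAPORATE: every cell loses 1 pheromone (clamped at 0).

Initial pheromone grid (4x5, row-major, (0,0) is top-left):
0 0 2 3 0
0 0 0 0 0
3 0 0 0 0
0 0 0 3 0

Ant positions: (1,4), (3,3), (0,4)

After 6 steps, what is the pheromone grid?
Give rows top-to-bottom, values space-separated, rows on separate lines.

After step 1: ants at (0,4),(2,3),(0,3)
  0 0 1 4 1
  0 0 0 0 0
  2 0 0 1 0
  0 0 0 2 0
After step 2: ants at (0,3),(3,3),(0,4)
  0 0 0 5 2
  0 0 0 0 0
  1 0 0 0 0
  0 0 0 3 0
After step 3: ants at (0,4),(2,3),(0,3)
  0 0 0 6 3
  0 0 0 0 0
  0 0 0 1 0
  0 0 0 2 0
After step 4: ants at (0,3),(3,3),(0,4)
  0 0 0 7 4
  0 0 0 0 0
  0 0 0 0 0
  0 0 0 3 0
After step 5: ants at (0,4),(2,3),(0,3)
  0 0 0 8 5
  0 0 0 0 0
  0 0 0 1 0
  0 0 0 2 0
After step 6: ants at (0,3),(3,3),(0,4)
  0 0 0 9 6
  0 0 0 0 0
  0 0 0 0 0
  0 0 0 3 0

0 0 0 9 6
0 0 0 0 0
0 0 0 0 0
0 0 0 3 0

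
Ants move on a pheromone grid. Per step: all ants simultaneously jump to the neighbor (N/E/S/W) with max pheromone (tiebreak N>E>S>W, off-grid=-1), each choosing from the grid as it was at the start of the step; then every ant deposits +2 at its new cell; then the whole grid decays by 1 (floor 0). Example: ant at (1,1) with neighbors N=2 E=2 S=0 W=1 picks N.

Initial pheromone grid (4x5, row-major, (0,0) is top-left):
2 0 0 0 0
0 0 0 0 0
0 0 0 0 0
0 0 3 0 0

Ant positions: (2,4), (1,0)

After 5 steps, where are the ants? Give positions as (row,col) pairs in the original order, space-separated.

Step 1: ant0:(2,4)->N->(1,4) | ant1:(1,0)->N->(0,0)
  grid max=3 at (0,0)
Step 2: ant0:(1,4)->N->(0,4) | ant1:(0,0)->E->(0,1)
  grid max=2 at (0,0)
Step 3: ant0:(0,4)->S->(1,4) | ant1:(0,1)->W->(0,0)
  grid max=3 at (0,0)
Step 4: ant0:(1,4)->N->(0,4) | ant1:(0,0)->E->(0,1)
  grid max=2 at (0,0)
Step 5: ant0:(0,4)->S->(1,4) | ant1:(0,1)->W->(0,0)
  grid max=3 at (0,0)

(1,4) (0,0)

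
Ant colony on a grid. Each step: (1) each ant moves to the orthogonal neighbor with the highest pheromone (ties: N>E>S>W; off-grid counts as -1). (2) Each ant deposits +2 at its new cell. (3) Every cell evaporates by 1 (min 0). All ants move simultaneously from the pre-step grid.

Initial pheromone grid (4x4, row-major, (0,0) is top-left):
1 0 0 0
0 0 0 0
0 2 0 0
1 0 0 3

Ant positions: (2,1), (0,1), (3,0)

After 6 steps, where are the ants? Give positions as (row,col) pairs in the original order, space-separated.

Step 1: ant0:(2,1)->N->(1,1) | ant1:(0,1)->W->(0,0) | ant2:(3,0)->N->(2,0)
  grid max=2 at (0,0)
Step 2: ant0:(1,1)->S->(2,1) | ant1:(0,0)->E->(0,1) | ant2:(2,0)->E->(2,1)
  grid max=4 at (2,1)
Step 3: ant0:(2,1)->N->(1,1) | ant1:(0,1)->W->(0,0) | ant2:(2,1)->N->(1,1)
  grid max=3 at (1,1)
Step 4: ant0:(1,1)->S->(2,1) | ant1:(0,0)->E->(0,1) | ant2:(1,1)->S->(2,1)
  grid max=6 at (2,1)
Step 5: ant0:(2,1)->N->(1,1) | ant1:(0,1)->S->(1,1) | ant2:(2,1)->N->(1,1)
  grid max=7 at (1,1)
Step 6: ant0:(1,1)->S->(2,1) | ant1:(1,1)->S->(2,1) | ant2:(1,1)->S->(2,1)
  grid max=10 at (2,1)

(2,1) (2,1) (2,1)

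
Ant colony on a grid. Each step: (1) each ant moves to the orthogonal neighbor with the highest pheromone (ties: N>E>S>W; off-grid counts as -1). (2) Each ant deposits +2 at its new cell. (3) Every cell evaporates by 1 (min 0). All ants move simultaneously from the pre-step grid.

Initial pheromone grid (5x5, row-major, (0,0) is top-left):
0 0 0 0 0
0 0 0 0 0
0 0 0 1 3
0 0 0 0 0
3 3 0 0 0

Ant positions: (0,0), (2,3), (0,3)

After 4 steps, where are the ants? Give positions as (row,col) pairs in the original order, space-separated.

Step 1: ant0:(0,0)->E->(0,1) | ant1:(2,3)->E->(2,4) | ant2:(0,3)->E->(0,4)
  grid max=4 at (2,4)
Step 2: ant0:(0,1)->E->(0,2) | ant1:(2,4)->N->(1,4) | ant2:(0,4)->S->(1,4)
  grid max=3 at (1,4)
Step 3: ant0:(0,2)->E->(0,3) | ant1:(1,4)->S->(2,4) | ant2:(1,4)->S->(2,4)
  grid max=6 at (2,4)
Step 4: ant0:(0,3)->E->(0,4) | ant1:(2,4)->N->(1,4) | ant2:(2,4)->N->(1,4)
  grid max=5 at (1,4)

(0,4) (1,4) (1,4)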